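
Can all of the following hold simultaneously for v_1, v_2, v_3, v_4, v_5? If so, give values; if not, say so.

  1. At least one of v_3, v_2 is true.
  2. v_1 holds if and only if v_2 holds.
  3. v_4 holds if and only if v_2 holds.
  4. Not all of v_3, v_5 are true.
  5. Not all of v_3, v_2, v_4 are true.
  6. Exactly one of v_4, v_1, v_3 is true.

v_1 = False, v_2 = False, v_3 = True, v_4 = False, v_5 = False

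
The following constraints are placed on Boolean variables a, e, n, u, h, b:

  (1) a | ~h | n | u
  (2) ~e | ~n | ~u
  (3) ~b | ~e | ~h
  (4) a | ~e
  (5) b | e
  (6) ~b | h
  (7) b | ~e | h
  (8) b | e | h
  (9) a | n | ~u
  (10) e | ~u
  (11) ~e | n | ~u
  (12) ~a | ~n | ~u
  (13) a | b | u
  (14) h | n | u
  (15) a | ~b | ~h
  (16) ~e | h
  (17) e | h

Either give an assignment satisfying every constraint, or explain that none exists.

Try a = False:
  (a | ~e) forces e = False.
  (b | e) forces b = True.
  (~b | h) forces h = True.
  clause (a | ~b | ~h) is falsified — backtrack.
So a = True.
Set e = True.
  then (~e | h) forces h = True.
  then (~b | ~e | ~h) forces b = False.
Set n = True.
  then (~e | ~n | ~u) forces u = False.
All clauses satisfied.

a=T; e=T; n=T; u=F; h=T; b=F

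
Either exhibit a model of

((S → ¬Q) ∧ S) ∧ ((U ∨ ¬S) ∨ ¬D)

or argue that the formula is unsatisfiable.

Q=F, U=T, D=F, S=T

  (S → ¬Q) ∧ S = True
    S → ¬Q = True
      ¬Q = True
  (U ∨ ¬S) ∨ ¬D = True
    U ∨ ¬S = True
      ¬S = False
    ¬D = True
Both conjuncts True, so the formula holds.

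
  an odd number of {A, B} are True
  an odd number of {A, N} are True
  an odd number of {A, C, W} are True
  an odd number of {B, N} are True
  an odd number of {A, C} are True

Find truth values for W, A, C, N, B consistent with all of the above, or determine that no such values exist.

Unsatisfiable — no assignment works.

Adding constraints 1, 2, 4 mod 2: every variable appears an even number of times on the left, so the left side is 0.
But the right sides sum to 1 (mod 2). 0 ≠ 1 — the system is inconsistent.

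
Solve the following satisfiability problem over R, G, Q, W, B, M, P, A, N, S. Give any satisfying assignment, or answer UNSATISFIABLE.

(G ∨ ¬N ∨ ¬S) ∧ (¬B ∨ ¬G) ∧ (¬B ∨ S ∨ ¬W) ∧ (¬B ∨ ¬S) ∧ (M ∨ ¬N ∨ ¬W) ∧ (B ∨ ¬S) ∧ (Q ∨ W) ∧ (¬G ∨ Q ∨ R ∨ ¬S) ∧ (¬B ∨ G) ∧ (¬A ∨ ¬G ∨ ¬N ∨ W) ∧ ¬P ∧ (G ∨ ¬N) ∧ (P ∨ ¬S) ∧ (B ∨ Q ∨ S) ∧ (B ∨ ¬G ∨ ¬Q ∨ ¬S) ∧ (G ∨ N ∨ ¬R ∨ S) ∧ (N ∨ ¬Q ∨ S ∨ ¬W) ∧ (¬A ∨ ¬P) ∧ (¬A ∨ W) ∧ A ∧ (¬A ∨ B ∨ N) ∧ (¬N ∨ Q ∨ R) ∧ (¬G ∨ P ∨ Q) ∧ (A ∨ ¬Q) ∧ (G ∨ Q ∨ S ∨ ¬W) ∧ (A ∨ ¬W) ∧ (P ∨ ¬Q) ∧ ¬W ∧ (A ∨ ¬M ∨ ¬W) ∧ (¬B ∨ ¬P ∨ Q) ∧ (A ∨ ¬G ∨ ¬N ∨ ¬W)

The formula is unsatisfiable.

Case Q = True:
  (¬P) forces P = False.
  Clause (P ∨ ¬Q) is falsified — contradiction.
Case Q = False:
  (Q ∨ W) forces W = True.
  Clause (¬W) is falsified — contradiction.
Both cases fail, so the formula is unsatisfiable.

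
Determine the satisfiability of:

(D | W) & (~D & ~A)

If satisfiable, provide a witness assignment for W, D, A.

W=T; D=F; A=F

  D | W = True
  ~D & ~A = True
    ~D = True
    ~A = True
Both conjuncts True, so the formula holds.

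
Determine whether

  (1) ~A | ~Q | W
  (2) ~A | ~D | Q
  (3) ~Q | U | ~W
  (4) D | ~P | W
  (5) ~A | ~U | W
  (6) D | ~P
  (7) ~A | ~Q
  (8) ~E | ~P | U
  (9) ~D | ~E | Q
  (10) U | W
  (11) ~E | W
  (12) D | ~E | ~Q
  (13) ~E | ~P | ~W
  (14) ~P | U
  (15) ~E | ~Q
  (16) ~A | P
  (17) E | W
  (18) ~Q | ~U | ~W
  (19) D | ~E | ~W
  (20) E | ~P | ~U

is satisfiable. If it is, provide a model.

Try P = True:
  (D | ~P) forces D = True.
  (~P | U) forces U = True.
  (E | ~P | ~U) forces E = True.
  (~D | ~E | Q) forces Q = True.
  clause (~E | ~Q) is falsified — backtrack.
So P = False.
  then (~A | P) forces A = False.
Set E = False.
  then (E | W) forces W = True.
Set D = False.
Set Q = False.
Set U = True.
All clauses satisfied.

P = False; E = False; D = False; A = False; Q = False; W = True; U = True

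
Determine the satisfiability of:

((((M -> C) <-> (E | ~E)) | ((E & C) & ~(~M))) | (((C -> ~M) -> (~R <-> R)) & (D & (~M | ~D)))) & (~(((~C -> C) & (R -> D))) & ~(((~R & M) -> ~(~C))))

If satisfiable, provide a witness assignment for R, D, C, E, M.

Unsatisfiable

Case C = True: the conjunct ~(((~R & M) -> ~(~C))) becomes ~(((~R & M) -> True)) = False.
Case C = False: the formula simplifies to ((~M <-> (E | ~E)) | ((~R <-> R) & (D & (~M | ~D)))) & ~(~((~R & M))).
  R = True: the conjunct ~(~((~R & M))) becomes ~(~False) = False.
  R = False: simplifies to (~M <-> (E | ~E)) & ~(~M).
    M = True: simplifies to ~((E | ~E)).
      E = True: this becomes ~((True | False)) = False.
      E = False: this becomes ~((False | True)) = False.
    M = False: the conjunct ~(~M) becomes ~(~False) = False.
Both cases fail — unsatisfiable.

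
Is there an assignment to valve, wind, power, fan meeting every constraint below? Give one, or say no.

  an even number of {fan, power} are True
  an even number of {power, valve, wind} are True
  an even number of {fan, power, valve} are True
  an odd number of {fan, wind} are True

Adding constraints 2, 3, 4 mod 2: every variable appears an even number of times on the left, so the left side is 0.
But the right sides sum to 1 (mod 2). 0 ≠ 1 — the system is inconsistent.

Unsatisfiable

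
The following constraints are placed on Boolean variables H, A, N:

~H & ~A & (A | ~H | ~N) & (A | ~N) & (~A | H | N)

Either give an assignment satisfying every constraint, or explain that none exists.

H = False; A = False; N = False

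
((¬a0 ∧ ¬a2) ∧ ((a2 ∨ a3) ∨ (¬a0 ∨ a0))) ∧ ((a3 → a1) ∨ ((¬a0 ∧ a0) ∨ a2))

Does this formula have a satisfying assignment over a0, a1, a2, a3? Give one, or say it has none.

a0=F, a1=T, a2=F, a3=F

  (¬a0 ∧ ¬a2) ∧ ((a2 ∨ a3) ∨ (¬a0 ∨ a0)) = True
    ¬a0 ∧ ¬a2 = True
      ¬a0 = True
      ¬a2 = True
    (a2 ∨ a3) ∨ (¬a0 ∨ a0) = True
      a2 ∨ a3 = False
      ¬a0 ∨ a0 = True
        ¬a0 = True
  (a3 → a1) ∨ ((¬a0 ∧ a0) ∨ a2) = True
    a3 → a1 = True
    (¬a0 ∧ a0) ∨ a2 = False
      ¬a0 ∧ a0 = False
        ¬a0 = True
Both conjuncts True, so the formula holds.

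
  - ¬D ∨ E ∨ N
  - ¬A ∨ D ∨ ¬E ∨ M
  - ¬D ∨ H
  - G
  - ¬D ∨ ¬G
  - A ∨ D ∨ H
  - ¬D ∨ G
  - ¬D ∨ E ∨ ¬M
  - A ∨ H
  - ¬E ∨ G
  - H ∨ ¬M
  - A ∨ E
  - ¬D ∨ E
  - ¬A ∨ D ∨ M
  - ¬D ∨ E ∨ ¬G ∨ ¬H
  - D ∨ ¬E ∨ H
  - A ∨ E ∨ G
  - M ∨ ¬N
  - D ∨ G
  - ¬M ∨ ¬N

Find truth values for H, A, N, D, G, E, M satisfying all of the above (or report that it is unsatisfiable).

H=T, A=F, N=F, D=F, G=T, E=T, M=T

Unit clause (G) forces G = True.
In (¬D ∨ ¬G) only ¬D is left, so D = False.
Set H = True.
Set A = False.
  then (A ∨ E) forces E = True.
Try N = True:
  (M ∨ ¬N) forces M = True.
  clause (¬M ∨ ¬N) is falsified — backtrack.
So N = False.
Set M = True.
All clauses satisfied.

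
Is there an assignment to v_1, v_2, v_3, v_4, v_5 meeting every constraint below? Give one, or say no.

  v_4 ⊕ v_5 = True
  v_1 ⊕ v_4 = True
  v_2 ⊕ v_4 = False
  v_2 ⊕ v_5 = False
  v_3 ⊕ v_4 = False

UNSATISFIABLE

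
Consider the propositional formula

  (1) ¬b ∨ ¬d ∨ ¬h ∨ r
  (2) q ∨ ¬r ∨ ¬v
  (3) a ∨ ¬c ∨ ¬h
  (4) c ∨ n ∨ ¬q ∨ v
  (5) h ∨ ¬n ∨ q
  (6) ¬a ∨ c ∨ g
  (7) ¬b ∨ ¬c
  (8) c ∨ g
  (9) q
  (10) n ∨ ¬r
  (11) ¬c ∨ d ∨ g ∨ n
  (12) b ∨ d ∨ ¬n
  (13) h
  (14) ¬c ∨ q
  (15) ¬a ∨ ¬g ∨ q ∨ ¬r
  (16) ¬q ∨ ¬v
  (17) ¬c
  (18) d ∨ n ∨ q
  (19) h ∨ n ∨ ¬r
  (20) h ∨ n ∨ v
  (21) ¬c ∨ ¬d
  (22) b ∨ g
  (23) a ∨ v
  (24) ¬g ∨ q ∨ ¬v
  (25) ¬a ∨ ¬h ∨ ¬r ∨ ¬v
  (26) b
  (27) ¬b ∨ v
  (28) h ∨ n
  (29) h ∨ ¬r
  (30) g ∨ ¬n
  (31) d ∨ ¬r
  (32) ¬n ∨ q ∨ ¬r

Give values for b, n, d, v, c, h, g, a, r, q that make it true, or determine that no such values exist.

Case b = True:
  (¬b ∨ ¬c) forces c = False.
  (c ∨ g) forces g = True.
  (q) forces q = True.
  (h) forces h = True.
  (¬q ∨ ¬v) forces v = False.
  Clause (¬b ∨ v) is falsified — contradiction.
Case b = False:
  Clause (b) is falsified — contradiction.
Both cases fail, so the formula is unsatisfiable.

The formula is unsatisfiable.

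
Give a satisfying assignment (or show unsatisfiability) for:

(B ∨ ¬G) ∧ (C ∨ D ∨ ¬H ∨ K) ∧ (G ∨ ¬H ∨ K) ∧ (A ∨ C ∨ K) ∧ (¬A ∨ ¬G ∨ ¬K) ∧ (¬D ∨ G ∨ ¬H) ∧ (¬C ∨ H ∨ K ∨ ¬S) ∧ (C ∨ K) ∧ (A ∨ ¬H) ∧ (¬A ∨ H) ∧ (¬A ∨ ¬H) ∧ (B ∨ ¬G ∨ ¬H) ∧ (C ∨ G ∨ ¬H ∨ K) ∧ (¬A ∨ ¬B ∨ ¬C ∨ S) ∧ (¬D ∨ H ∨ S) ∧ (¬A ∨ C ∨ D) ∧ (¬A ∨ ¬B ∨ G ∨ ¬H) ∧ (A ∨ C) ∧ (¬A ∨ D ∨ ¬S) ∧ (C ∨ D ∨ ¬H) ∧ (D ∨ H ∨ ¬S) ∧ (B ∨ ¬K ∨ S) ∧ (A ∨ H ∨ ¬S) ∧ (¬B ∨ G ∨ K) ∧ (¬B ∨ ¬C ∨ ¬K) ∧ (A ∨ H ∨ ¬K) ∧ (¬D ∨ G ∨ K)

B=F; D=F; H=F; C=T; K=F; A=F; G=F; S=F

Set B = False.
  then (B ∨ ¬G) forces G = False.
Set D = False.
Try H = True:
  (G ∨ ¬H ∨ K) forces K = True.
  (A ∨ ¬H) forces A = True.
  clause (¬A ∨ ¬H) is falsified — backtrack.
So H = False.
  then (¬A ∨ H) forces A = False.
  then (A ∨ C) forces C = True.
  then (D ∨ H ∨ ¬S) forces S = False.
  then (B ∨ ¬K ∨ S) forces K = False.
All clauses satisfied.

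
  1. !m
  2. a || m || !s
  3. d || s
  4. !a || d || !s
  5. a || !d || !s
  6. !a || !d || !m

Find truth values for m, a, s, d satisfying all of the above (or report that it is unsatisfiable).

m=F, a=F, s=F, d=T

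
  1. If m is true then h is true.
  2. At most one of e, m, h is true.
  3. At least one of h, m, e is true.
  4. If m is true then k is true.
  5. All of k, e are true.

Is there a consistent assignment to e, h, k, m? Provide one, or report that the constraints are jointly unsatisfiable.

e = True, h = False, k = True, m = False

  (1) m=F ⇒ h: vacuous ✓
  (2) {e, m, h}: 1 true — at most one ✓
  (3) {h, m, e}: 1 true — at least one ✓
  (4) m=F ⇒ k: vacuous ✓
  (5) {k, e}: all 2 true ✓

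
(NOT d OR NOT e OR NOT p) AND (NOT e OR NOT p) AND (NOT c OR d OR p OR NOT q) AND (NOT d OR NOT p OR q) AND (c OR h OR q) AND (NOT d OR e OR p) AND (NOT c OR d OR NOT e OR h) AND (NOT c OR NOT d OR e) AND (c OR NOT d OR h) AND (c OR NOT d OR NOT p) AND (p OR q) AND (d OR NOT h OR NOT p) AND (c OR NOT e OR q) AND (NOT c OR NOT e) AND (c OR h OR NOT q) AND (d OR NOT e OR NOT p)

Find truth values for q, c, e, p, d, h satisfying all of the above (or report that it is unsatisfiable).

q = True, c = False, e = False, p = False, d = False, h = True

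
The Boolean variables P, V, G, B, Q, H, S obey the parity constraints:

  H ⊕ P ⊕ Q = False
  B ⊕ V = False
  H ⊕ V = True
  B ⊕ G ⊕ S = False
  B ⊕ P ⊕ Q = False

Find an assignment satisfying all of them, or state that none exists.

Unsatisfiable — no assignment works.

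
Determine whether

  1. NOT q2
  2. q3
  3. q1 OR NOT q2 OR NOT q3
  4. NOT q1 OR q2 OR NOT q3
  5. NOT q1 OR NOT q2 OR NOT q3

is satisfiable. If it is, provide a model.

q1 = False; q2 = False; q3 = True

Unit clause (NOT q2) forces q2 = False.
Unit clause (q3) forces q3 = True.
In (NOT q1 OR q2 OR NOT q3) only NOT q1 is left, so q1 = False.
Check each clause:
  (NOT q2): NOT q2 holds.
  (q3): q3 holds.
  (q1 OR NOT q2 OR NOT q3): NOT q2 holds.
  (NOT q1 OR q2 OR NOT q3): NOT q1 holds.
  (NOT q1 OR NOT q2 OR NOT q3): NOT q1 holds.
All clauses satisfied.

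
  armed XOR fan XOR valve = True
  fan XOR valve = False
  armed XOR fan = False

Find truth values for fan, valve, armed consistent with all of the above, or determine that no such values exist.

fan: True, valve: True, armed: True

armed XOR fan XOR valve = T XOR T XOR T = True ✓
fan XOR valve = T XOR T = False ✓
armed XOR fan = T XOR T = False ✓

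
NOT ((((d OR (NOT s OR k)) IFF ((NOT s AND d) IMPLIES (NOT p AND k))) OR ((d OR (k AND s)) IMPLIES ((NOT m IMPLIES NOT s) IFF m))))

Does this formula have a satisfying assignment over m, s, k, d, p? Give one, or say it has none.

m=F; s=F; k=T; d=T; p=T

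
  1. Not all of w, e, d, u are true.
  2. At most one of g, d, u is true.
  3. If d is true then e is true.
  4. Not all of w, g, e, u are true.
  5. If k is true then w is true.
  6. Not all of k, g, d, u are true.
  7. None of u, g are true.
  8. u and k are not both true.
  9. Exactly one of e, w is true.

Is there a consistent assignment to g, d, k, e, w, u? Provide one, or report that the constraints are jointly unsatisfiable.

g = False, d = False, k = False, e = False, w = True, u = False

  (1) {w, e, d, u}: 1/4 true — not all ✓
  (2) {g, d, u}: 0 true — at most one ✓
  (3) d=F ⇒ e: vacuous ✓
  (4) {w, g, e, u}: 1/4 true — not all ✓
  (5) k=F ⇒ w: vacuous ✓
  (6) {k, g, d, u}: 0/4 true — not all ✓
  (7) {u, g}: 0 true — none ✓
  (8) u=F, k=F — not both ✓
  (9) {e, w}: 1 true — exactly one ✓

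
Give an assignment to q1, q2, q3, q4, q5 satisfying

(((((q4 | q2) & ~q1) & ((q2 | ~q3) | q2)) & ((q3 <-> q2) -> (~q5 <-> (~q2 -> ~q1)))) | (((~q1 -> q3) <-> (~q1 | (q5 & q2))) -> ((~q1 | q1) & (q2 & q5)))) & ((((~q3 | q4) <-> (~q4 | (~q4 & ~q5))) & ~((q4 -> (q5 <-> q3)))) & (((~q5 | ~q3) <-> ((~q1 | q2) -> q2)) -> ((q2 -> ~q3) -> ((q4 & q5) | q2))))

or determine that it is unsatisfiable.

Case q4 = True: the conjunct (~q3 | q4) <-> (~q4 | (~q4 & ~q5)) becomes (~q3 | True) <-> (False | False) = False.
Case q4 = False: the conjunct ~((q4 -> (q5 <-> q3))) becomes ~((False -> (q5 <-> q3))) = False.
Both cases fail — unsatisfiable.

Unsatisfiable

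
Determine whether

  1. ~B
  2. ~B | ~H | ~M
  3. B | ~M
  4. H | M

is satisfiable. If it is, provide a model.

B = False, H = True, M = False

Unit clause (~B) forces B = False.
In (B | ~M) only ~M is left, so M = False.
In (H | M) only H is left, so H = True.
All clauses satisfied.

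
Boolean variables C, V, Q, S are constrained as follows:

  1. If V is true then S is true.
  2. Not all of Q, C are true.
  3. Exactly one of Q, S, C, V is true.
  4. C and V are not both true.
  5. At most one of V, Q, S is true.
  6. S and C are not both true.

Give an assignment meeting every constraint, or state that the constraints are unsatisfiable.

C = True, V = False, Q = False, S = False

  (1) V=F ⇒ S: vacuous ✓
  (2) {Q, C}: 1/2 true — not all ✓
  (3) {Q, S, C, V}: 1 true — exactly one ✓
  (4) C=T, V=F — not both ✓
  (5) {V, Q, S}: 0 true — at most one ✓
  (6) S=F, C=T — not both ✓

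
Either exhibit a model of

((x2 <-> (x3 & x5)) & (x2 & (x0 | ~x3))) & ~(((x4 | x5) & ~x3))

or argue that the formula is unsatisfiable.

x0 = True, x2 = True, x3 = True, x4 = False, x5 = True

  (x2 <-> (x3 & x5)) & (x2 & (x0 | ~x3)) = True
    x2 <-> (x3 & x5) = True
      x3 & x5 = True
    x2 & (x0 | ~x3) = True
      x0 | ~x3 = True
        ~x3 = False
  ~(((x4 | x5) & ~x3)) = True
    (x4 | x5) & ~x3 = False
      x4 | x5 = True
      ~x3 = False
Both conjuncts True, so the formula holds.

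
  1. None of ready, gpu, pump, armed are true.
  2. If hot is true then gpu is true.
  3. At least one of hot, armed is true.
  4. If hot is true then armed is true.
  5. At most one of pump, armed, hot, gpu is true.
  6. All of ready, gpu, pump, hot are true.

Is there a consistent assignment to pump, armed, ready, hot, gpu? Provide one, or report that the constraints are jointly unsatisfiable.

Case pump = True:
  Constraint (1) is violated (pump=T) — contradiction.
Case pump = False:
  Constraint (6) is violated (pump=F) — contradiction.
Both cases fail — unsatisfiable.

No satisfying assignment exists.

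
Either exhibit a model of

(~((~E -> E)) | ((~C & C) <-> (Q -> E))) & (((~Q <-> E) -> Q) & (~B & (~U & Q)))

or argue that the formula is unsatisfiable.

Q: True, B: False, U: False, E: False, C: True

  ~((~E -> E)) | ((~C & C) <-> (Q -> E)) = True
    ~((~E -> E)) = True
      ~E -> E = False
        ~E = True
    (~C & C) <-> (Q -> E) = True
      ~C & C = False
        ~C = False
      Q -> E = False
  ((~Q <-> E) -> Q) & (~B & (~U & Q)) = True
    (~Q <-> E) -> Q = True
      ~Q <-> E = True
        ~Q = False
    ~B & (~U & Q) = True
      ~B = True
      ~U & Q = True
        ~U = True
Both conjuncts True, so the formula holds.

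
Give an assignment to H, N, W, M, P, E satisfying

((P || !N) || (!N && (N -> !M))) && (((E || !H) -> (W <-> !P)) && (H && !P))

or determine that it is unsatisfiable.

H: True; N: False; W: True; M: False; P: False; E: False

  (P || !N) || (!N && (N -> !M)) = True
    P || !N = True
      !N = True
    !N && (N -> !M) = True
      !N = True
      N -> !M = True
        !M = True
  ((E || !H) -> (W <-> !P)) && (H && !P) = True
    (E || !H) -> (W <-> !P) = True
      E || !H = False
        !H = False
      W <-> !P = True
        !P = True
    H && !P = True
      !P = True
Both conjuncts True, so the formula holds.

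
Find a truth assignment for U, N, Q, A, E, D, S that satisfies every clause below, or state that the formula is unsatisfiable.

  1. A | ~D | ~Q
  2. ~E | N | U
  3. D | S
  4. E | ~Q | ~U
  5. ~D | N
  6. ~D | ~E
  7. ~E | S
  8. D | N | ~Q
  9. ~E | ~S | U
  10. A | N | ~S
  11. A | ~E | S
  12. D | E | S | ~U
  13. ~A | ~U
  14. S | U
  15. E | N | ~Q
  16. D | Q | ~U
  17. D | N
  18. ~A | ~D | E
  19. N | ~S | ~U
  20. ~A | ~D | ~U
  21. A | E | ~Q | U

U = True; N = True; Q = True; A = False; E = True; D = False; S = True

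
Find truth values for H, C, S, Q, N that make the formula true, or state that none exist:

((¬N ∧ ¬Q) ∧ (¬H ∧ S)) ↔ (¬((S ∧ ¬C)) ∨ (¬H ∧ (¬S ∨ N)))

H=F, C=F, S=T, Q=T, N=F

  ((¬N ∧ ¬Q) ∧ (¬H ∧ S)) ↔ (¬((S ∧ ¬C)) ∨ (¬H ∧ (¬S ∨ N))) = True
    (¬N ∧ ¬Q) ∧ (¬H ∧ S) = False
      ¬N ∧ ¬Q = False
        ¬N = True
        ¬Q = False
      ¬H ∧ S = True
        ¬H = True
    ¬((S ∧ ¬C)) ∨ (¬H ∧ (¬S ∨ N)) = False
      ¬((S ∧ ¬C)) = False
        S ∧ ¬C = True
          ¬C = True
      ¬H ∧ (¬S ∨ N) = False
        ¬H = True
        ¬S ∨ N = False
          ¬S = False
The formula evaluates to True.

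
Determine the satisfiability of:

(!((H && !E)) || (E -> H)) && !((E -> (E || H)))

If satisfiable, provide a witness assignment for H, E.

Unsatisfiable — no assignment works.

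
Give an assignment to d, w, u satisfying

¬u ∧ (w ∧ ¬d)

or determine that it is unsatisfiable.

d = False; w = True; u = False

  ¬u = True
  w ∧ ¬d = True
    ¬d = True
Both conjuncts True, so the formula holds.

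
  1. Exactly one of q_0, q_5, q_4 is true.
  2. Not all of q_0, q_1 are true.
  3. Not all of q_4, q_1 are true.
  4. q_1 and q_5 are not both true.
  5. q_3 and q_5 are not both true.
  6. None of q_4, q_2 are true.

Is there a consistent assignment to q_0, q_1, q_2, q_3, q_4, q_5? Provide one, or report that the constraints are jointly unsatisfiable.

q_0: False, q_1: False, q_2: False, q_3: False, q_4: False, q_5: True

  (1) {q_0, q_5, q_4}: 1 true — exactly one ✓
  (2) {q_0, q_1}: 0/2 true — not all ✓
  (3) {q_4, q_1}: 0/2 true — not all ✓
  (4) q_1=F, q_5=T — not both ✓
  (5) q_3=F, q_5=T — not both ✓
  (6) {q_4, q_2}: 0 true — none ✓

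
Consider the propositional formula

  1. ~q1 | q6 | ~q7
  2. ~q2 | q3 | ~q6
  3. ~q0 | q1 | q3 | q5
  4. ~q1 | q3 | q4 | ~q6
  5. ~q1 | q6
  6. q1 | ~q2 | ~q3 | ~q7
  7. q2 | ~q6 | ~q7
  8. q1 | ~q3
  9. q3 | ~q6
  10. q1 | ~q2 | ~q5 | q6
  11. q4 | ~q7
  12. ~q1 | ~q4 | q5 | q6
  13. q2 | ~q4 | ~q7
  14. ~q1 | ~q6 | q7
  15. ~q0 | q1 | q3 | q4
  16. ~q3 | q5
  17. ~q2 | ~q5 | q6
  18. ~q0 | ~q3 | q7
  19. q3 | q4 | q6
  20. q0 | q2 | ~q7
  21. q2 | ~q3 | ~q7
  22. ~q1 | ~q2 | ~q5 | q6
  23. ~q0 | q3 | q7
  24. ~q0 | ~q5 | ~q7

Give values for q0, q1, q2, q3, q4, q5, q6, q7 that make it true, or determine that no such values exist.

q0 = False, q1 = False, q2 = False, q3 = False, q4 = True, q5 = False, q6 = False, q7 = False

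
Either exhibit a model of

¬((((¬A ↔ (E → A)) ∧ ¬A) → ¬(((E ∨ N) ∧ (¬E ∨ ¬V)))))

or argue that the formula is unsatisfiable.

A = False; N = True; V = False; E = False

  ¬((((¬A ↔ (E → A)) ∧ ¬A) → ¬(((E ∨ N) ∧ (¬E ∨ ¬V))))) = True
    ((¬A ↔ (E → A)) ∧ ¬A) → ¬(((E ∨ N) ∧ (¬E ∨ ¬V))) = False
      (¬A ↔ (E → A)) ∧ ¬A = True
        ¬A ↔ (E → A) = True
          ¬A = True
          E → A = True
        ¬A = True
      ¬(((E ∨ N) ∧ (¬E ∨ ¬V))) = False
        (E ∨ N) ∧ (¬E ∨ ¬V) = True
          E ∨ N = True
          ¬E ∨ ¬V = True
            ¬E = True
            ¬V = True
The formula evaluates to True.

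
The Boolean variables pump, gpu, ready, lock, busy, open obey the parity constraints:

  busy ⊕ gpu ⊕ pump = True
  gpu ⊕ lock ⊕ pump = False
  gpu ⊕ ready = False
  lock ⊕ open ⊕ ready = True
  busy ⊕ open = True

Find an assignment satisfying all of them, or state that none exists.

pump=T, gpu=T, ready=T, lock=F, busy=T, open=F

busy ⊕ gpu ⊕ pump = T ⊕ T ⊕ T = True ✓
gpu ⊕ lock ⊕ pump = T ⊕ F ⊕ T = False ✓
gpu ⊕ ready = T ⊕ T = False ✓
lock ⊕ open ⊕ ready = F ⊕ F ⊕ T = True ✓
busy ⊕ open = T ⊕ F = True ✓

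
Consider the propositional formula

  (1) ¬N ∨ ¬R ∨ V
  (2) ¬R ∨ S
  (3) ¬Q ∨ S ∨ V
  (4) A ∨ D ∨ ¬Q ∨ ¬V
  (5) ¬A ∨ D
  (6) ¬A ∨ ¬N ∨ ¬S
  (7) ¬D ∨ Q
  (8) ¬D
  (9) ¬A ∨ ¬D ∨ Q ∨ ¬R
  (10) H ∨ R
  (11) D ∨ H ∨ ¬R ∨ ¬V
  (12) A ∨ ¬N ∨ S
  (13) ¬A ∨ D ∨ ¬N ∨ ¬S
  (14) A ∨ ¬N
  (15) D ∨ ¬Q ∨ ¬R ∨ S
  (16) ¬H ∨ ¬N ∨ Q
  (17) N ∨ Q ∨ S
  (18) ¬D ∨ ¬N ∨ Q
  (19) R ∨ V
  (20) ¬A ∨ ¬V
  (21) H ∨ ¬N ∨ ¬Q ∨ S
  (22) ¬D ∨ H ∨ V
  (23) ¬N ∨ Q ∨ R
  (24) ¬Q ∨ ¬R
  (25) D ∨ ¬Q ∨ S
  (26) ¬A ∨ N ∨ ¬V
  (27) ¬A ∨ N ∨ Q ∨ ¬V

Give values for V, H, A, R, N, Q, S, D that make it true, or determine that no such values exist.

Unit clause (¬D) forces D = False.
In (¬A ∨ D) only ¬A is left, so A = False.
In (A ∨ ¬N) only ¬N is left, so N = False.
Set V = True.
  then (A ∨ D ∨ ¬Q ∨ ¬V) forces Q = False.
  then (N ∨ Q ∨ S) forces S = True.
Try H = False:
  (H ∨ R) forces R = True.
  clause (D ∨ H ∨ ¬R ∨ ¬V) is falsified — backtrack.
So H = True.
Set R = True.
All clauses satisfied.

V = True, H = True, A = False, R = True, N = False, Q = False, S = True, D = False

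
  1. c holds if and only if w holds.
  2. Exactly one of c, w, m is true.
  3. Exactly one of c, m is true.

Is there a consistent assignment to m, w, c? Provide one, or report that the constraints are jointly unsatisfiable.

m = True, w = False, c = False

  (1) c=F, w=F — same ✓
  (2) {c, w, m}: 1 true — exactly one ✓
  (3) {c, m}: 1 true — exactly one ✓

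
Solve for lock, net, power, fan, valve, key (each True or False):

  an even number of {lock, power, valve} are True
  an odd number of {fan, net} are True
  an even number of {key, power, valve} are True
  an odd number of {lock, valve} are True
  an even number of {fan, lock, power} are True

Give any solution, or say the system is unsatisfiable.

lock = True, net = True, power = True, fan = False, valve = False, key = True

{lock, power, valve}: 2 true → even ✓
{fan, net}: 1 true → odd ✓
{key, power, valve}: 2 true → even ✓
{lock, valve}: 1 true → odd ✓
{fan, lock, power}: 2 true → even ✓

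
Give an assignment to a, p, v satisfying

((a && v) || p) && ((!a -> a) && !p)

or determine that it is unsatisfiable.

a: True, p: False, v: True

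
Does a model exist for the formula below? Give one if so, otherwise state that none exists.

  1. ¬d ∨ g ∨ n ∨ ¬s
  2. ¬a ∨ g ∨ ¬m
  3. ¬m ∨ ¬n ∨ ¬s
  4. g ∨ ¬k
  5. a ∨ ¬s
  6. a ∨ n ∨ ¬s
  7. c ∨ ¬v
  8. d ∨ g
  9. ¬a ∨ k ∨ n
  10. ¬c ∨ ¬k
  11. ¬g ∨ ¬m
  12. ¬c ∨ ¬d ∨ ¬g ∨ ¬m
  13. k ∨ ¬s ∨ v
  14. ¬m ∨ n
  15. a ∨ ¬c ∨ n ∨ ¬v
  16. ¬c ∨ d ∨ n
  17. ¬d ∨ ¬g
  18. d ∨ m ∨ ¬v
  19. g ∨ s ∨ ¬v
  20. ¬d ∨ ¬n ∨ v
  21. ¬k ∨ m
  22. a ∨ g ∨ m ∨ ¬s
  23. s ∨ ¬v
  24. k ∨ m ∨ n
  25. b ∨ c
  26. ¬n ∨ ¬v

Set d = False.
  then (d ∨ g) forces g = True.
  then (¬g ∨ ¬m) forces m = False.
  then (d ∨ m ∨ ¬v) forces v = False.
  then (¬k ∨ m) forces k = False.
  then (k ∨ m ∨ n) forces n = True.
  then (k ∨ ¬s ∨ v) forces s = False.
Set c = True.
Set a = True.
Set b = True.
All clauses satisfied.

d: False; m: False; c: True; v: False; a: True; g: True; k: False; s: False; n: True; b: True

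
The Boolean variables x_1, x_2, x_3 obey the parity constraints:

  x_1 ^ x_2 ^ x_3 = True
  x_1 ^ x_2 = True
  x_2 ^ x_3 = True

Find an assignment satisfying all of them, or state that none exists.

x_1: False; x_2: True; x_3: False

x_1 ^ x_2 ^ x_3 = F ^ T ^ F = True ✓
x_1 ^ x_2 = F ^ T = True ✓
x_2 ^ x_3 = T ^ F = True ✓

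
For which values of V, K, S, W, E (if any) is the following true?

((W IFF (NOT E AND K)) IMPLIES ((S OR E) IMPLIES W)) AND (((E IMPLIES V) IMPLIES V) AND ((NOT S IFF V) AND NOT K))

V: False, K: False, S: True, W: True, E: True

  (W IFF (NOT E AND K)) IMPLIES ((S OR E) IMPLIES W) = True
    W IFF (NOT E AND K) = False
      NOT E AND K = False
        NOT E = False
    (S OR E) IMPLIES W = True
      S OR E = True
  ((E IMPLIES V) IMPLIES V) AND ((NOT S IFF V) AND NOT K) = True
    (E IMPLIES V) IMPLIES V = True
      E IMPLIES V = False
    (NOT S IFF V) AND NOT K = True
      NOT S IFF V = True
        NOT S = False
      NOT K = True
Both conjuncts True, so the formula holds.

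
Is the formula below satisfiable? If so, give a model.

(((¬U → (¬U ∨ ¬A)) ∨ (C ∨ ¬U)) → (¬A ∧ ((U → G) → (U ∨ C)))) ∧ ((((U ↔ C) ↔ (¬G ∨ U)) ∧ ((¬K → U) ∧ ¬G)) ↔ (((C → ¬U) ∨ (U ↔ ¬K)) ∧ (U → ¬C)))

K: True, G: True, C: True, A: False, U: True

  ((¬U → (¬U ∨ ¬A)) ∨ (C ∨ ¬U)) → (¬A ∧ ((U → G) → (U ∨ C))) = True
    (¬U → (¬U ∨ ¬A)) ∨ (C ∨ ¬U) = True
      ¬U → (¬U ∨ ¬A) = True
        ¬U = False
        ¬U ∨ ¬A = True
          ¬U = False
          ¬A = True
      C ∨ ¬U = True
        ¬U = False
    ¬A ∧ ((U → G) → (U ∨ C)) = True
      ¬A = True
      (U → G) → (U ∨ C) = True
        U → G = True
        U ∨ C = True
  (((U ↔ C) ↔ (¬G ∨ U)) ∧ ((¬K → U) ∧ ¬G)) ↔ (((C → ¬U) ∨ (U ↔ ¬K)) ∧ (U → ¬C)) = True
    ((U ↔ C) ↔ (¬G ∨ U)) ∧ ((¬K → U) ∧ ¬G) = False
      (U ↔ C) ↔ (¬G ∨ U) = True
        U ↔ C = True
        ¬G ∨ U = True
          ¬G = False
      (¬K → U) ∧ ¬G = False
        ¬K → U = True
          ¬K = False
        ¬G = False
    ((C → ¬U) ∨ (U ↔ ¬K)) ∧ (U → ¬C) = False
      (C → ¬U) ∨ (U ↔ ¬K) = False
        C → ¬U = False
          ¬U = False
        U ↔ ¬K = False
          ¬K = False
      U → ¬C = False
        ¬C = False
Both conjuncts True, so the formula holds.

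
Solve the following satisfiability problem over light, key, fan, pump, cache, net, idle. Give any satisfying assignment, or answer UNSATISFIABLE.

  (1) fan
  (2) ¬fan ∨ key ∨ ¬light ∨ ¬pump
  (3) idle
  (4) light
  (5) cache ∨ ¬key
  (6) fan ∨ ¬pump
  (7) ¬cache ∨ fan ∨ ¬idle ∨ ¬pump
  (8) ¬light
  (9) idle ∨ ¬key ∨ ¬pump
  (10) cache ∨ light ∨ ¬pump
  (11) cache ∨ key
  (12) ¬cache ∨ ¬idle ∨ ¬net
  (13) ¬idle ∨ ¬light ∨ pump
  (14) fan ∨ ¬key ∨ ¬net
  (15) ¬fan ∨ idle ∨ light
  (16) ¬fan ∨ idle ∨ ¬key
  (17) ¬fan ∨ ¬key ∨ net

UNSATISFIABLE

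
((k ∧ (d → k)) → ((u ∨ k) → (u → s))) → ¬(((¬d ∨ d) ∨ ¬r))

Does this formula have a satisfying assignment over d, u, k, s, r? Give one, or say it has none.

d = False; u = True; k = True; s = False; r = False

  ((k ∧ (d → k)) → ((u ∨ k) → (u → s))) → ¬(((¬d ∨ d) ∨ ¬r)) = True
    (k ∧ (d → k)) → ((u ∨ k) → (u → s)) = False
      k ∧ (d → k) = True
        d → k = True
      (u ∨ k) → (u → s) = False
        u ∨ k = True
        u → s = False
    ¬(((¬d ∨ d) ∨ ¬r)) = False
      (¬d ∨ d) ∨ ¬r = True
        ¬d ∨ d = True
          ¬d = True
        ¬r = True
The formula evaluates to True.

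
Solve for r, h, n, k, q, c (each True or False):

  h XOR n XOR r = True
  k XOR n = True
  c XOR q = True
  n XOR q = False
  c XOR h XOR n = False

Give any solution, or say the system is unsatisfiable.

r = False; h = True; n = False; k = True; q = False; c = True

h XOR n XOR r = T XOR F XOR F = True ✓
k XOR n = T XOR F = True ✓
c XOR q = T XOR F = True ✓
n XOR q = F XOR F = False ✓
c XOR h XOR n = T XOR T XOR F = False ✓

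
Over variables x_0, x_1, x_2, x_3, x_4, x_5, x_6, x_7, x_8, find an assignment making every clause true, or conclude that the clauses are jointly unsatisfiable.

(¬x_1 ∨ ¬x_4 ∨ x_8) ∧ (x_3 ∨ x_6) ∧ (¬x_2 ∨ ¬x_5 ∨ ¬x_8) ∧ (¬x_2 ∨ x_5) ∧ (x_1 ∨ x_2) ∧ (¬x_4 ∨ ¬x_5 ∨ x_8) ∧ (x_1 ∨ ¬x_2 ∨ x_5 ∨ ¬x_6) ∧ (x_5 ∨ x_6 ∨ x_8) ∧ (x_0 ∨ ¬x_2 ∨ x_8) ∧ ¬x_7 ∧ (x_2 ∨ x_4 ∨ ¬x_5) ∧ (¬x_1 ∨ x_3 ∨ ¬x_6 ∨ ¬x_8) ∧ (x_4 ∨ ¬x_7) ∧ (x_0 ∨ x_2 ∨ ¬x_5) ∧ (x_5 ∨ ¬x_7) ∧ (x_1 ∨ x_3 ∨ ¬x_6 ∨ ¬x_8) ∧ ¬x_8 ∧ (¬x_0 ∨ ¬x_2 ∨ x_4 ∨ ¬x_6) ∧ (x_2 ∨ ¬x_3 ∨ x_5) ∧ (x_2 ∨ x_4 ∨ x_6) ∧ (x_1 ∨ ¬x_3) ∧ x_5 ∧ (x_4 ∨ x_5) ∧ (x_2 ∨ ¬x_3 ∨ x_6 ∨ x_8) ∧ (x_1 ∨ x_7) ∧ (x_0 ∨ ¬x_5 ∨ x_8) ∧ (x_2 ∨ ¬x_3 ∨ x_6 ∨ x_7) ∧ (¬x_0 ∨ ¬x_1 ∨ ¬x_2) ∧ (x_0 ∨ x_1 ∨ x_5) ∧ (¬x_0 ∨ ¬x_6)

No satisfying assignment exists.

Case x_5 = True:
  (¬x_7) forces x_7 = False.
  (¬x_8) forces x_8 = False.
  (¬x_4 ∨ ¬x_5 ∨ x_8) forces x_4 = False.
  (x_2 ∨ x_4 ∨ ¬x_5) forces x_2 = True.
  (x_0 ∨ ¬x_2 ∨ x_8) forces x_0 = True.
  (¬x_0 ∨ ¬x_2 ∨ x_4 ∨ ¬x_6) forces x_6 = False.
  (x_3 ∨ x_6) forces x_3 = True.
  (x_1 ∨ ¬x_3) forces x_1 = True.
  Clause (¬x_0 ∨ ¬x_1 ∨ ¬x_2) is falsified — contradiction.
Case x_5 = False:
  Clause (x_5) is falsified — contradiction.
Both cases fail, so the formula is unsatisfiable.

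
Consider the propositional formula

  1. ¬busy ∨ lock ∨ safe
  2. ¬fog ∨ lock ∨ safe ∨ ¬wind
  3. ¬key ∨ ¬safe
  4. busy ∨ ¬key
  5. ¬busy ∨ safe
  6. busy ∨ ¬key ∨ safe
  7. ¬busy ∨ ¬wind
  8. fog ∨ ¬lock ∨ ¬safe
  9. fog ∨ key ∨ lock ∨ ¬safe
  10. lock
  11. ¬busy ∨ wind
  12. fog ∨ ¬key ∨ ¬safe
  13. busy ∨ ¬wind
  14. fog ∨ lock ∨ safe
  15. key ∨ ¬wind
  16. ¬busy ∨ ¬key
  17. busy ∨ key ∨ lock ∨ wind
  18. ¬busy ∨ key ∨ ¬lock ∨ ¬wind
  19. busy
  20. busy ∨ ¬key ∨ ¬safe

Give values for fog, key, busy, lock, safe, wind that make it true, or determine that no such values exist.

No satisfying assignment exists.

Case busy = True:
  (¬busy ∨ safe) forces safe = True.
  (¬key ∨ ¬safe) forces key = False.
  (¬busy ∨ ¬wind) forces wind = False.
  Clause (¬busy ∨ wind) is falsified — contradiction.
Case busy = False:
  Clause (busy) is falsified — contradiction.
Both cases fail, so the formula is unsatisfiable.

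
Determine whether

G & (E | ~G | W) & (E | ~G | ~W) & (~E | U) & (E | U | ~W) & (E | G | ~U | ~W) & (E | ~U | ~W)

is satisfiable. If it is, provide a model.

Unit clause (G) forces G = True.
Set W = False.
  then (E | ~G | W) forces E = True.
  then (~E | U) forces U = True.
Check each clause:
  (G): G holds.
  (E | ~G | W): E holds.
  (E | ~G | ~W): E holds.
  (~E | U): U holds.
  (E | U | ~W): E holds.
  (E | G | ~U | ~W): E holds.
  (E | ~U | ~W): E holds.
All clauses satisfied.

G: True, W: False, U: True, E: True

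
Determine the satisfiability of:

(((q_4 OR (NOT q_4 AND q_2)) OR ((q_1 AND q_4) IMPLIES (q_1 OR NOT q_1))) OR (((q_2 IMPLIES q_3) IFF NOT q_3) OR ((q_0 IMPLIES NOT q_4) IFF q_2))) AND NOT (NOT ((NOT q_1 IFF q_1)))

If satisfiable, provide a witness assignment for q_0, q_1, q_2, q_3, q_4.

The conjunct NOT (NOT ((NOT q_1 IFF q_1))) is unsatisfiable on its own:
  q_1=F: evaluates to False.
  q_1=T: evaluates to False.
So the whole conjunction is unsatisfiable.

No satisfying assignment exists.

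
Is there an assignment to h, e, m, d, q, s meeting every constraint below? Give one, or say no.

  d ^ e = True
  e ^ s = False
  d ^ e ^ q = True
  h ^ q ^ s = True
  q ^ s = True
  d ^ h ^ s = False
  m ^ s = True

UNSATISFIABLE

Adding constraints 1, 2, 4, 5, 6 mod 2: every variable appears an even number of times on the left, so the left side is 0.
But the right sides sum to 1 (mod 2). 0 ≠ 1 — the system is inconsistent.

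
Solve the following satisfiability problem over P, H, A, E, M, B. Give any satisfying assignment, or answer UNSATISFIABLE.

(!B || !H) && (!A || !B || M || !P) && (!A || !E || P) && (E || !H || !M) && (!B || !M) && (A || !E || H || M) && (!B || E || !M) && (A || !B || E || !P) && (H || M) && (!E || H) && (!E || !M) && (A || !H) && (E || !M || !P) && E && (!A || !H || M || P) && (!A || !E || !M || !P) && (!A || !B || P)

P = True, H = True, A = True, E = True, M = False, B = False

Unit clause (E) forces E = True.
In (!E || H) only H is left, so H = True.
In (!E || !M) only !M is left, so M = False.
In (A || !H) only A is left, so A = True.
In (!A || !H || M || P) only P is left, so P = True.
In (!B || !H) only !B is left, so B = False.
All clauses satisfied.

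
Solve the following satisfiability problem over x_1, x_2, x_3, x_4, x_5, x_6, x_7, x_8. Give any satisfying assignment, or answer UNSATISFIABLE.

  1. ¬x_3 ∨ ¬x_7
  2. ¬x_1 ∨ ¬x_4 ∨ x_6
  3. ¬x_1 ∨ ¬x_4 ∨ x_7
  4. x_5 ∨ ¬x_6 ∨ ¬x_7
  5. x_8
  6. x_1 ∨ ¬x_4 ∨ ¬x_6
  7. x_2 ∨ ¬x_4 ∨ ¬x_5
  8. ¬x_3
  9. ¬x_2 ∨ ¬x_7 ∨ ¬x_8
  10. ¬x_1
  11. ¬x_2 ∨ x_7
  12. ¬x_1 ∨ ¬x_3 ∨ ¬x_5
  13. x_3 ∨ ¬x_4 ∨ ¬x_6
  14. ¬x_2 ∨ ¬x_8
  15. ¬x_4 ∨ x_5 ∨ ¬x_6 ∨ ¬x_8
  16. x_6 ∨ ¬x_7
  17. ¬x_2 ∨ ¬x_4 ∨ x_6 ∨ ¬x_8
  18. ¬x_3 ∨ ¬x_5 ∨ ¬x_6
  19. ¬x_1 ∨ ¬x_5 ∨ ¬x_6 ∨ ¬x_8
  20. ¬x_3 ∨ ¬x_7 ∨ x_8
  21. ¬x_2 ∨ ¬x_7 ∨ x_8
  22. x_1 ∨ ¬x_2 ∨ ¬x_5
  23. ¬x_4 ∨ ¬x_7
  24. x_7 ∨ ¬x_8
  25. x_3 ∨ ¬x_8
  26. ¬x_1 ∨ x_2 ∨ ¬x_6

Unsatisfiable — no assignment works.

Case x_3 = True:
  Clause (¬x_3) is falsified — contradiction.
Case x_3 = False:
  (x_8) forces x_8 = True.
  Clause (x_3 ∨ ¬x_8) is falsified — contradiction.
Both cases fail, so the formula is unsatisfiable.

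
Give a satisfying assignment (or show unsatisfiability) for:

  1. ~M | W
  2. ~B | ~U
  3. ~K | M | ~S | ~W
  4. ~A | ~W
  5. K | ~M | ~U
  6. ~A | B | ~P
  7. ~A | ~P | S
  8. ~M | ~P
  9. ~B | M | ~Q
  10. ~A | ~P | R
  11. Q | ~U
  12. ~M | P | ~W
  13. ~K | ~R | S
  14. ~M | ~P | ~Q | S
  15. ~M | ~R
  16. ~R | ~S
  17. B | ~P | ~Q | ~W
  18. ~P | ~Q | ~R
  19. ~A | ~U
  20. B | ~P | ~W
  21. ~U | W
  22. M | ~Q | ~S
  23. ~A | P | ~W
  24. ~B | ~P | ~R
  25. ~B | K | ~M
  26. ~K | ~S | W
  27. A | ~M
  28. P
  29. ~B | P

Unit clause (P) forces P = True.
In (~M | ~P) only ~M is left, so M = False.
Set K = True.
Try A = True:
  (~A | ~W) forces W = False.
  (~A | B | ~P) forces B = True.
  (~B | ~U) forces U = False.
  (~A | ~P | S) forces S = True.
  clause (~K | ~S | W) is falsified — backtrack.
So A = False.
Try U = True:
  (~B | ~U) forces B = False.
  (Q | ~U) forces Q = True.
  (B | ~P | ~Q | ~W) forces W = False.
  clause (~U | W) is falsified — backtrack.
So U = False.
Set S = False.
  then (~K | ~R | S) forces R = False.
Set Q = True.
  then (~B | M | ~Q) forces B = False.
  then (B | ~P | ~Q | ~W) forces W = False.
All clauses satisfied.

M=F, P=T, K=T, A=F, U=F, S=F, Q=T, W=F, R=F, B=F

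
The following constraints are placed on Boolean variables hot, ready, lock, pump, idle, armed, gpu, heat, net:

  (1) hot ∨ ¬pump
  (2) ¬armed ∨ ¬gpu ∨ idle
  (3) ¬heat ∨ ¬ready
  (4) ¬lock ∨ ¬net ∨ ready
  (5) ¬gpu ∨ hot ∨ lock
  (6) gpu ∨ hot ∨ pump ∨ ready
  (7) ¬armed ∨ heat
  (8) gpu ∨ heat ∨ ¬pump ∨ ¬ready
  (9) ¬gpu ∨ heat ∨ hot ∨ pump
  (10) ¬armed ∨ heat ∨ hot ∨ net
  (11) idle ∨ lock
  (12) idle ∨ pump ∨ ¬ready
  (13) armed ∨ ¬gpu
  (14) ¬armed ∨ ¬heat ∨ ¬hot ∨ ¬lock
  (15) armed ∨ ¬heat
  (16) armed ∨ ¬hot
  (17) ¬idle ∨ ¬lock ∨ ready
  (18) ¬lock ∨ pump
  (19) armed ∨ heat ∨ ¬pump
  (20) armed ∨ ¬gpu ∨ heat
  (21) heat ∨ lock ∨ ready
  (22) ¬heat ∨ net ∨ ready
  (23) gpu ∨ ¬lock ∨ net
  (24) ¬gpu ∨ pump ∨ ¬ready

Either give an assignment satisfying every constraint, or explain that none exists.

Set hot = True.
  then (armed ∨ ¬hot) forces armed = True.
  then (¬armed ∨ heat) forces heat = True.
  then (¬armed ∨ ¬heat ∨ ¬hot ∨ ¬lock) forces lock = False.
  then (¬heat ∨ ¬ready) forces ready = False.
  then (idle ∨ lock) forces idle = True.
  then (¬heat ∨ net ∨ ready) forces net = True.
Set pump = True.
Set gpu = True.
All clauses satisfied.

hot=T, ready=F, lock=F, pump=T, idle=T, armed=T, gpu=T, heat=T, net=T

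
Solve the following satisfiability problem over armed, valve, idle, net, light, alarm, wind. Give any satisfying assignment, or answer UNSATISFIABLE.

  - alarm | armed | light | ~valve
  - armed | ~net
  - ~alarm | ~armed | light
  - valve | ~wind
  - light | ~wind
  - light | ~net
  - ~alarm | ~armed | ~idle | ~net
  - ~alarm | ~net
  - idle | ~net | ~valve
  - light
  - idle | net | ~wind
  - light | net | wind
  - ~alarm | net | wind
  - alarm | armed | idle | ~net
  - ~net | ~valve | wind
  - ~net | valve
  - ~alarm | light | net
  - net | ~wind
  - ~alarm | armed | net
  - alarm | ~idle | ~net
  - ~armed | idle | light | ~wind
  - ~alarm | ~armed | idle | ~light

armed = False, valve = False, idle = False, net = False, light = True, alarm = False, wind = False

Unit clause (light) forces light = True.
Set armed = False.
  then (armed | ~net) forces net = False.
  then (net | ~wind) forces wind = False.
  then (~alarm | armed | net) forces alarm = False.
Set valve = False.
Set idle = False.
All clauses satisfied.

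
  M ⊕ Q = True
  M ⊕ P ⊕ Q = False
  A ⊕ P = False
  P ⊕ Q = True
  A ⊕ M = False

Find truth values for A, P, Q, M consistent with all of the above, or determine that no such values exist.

A: True; P: True; Q: False; M: True

M ⊕ Q = T ⊕ F = True ✓
M ⊕ P ⊕ Q = T ⊕ T ⊕ F = False ✓
A ⊕ P = T ⊕ T = False ✓
P ⊕ Q = T ⊕ F = True ✓
A ⊕ M = T ⊕ T = False ✓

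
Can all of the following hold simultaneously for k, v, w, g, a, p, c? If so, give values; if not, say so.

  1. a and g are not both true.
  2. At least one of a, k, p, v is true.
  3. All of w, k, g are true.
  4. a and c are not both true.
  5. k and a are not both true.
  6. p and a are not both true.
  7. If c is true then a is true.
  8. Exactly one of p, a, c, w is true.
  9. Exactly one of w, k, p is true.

Unsatisfiable — no assignment works.

Case k = True:
  (3) forces w = True.
  Constraint (9) is violated (w=T, k=T) — contradiction.
Case k = False:
  Constraint (3) is violated (k=F) — contradiction.
Both cases fail — unsatisfiable.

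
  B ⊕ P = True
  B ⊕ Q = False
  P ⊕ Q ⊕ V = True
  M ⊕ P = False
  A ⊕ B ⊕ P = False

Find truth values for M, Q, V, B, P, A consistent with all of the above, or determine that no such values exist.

M: False; Q: True; V: False; B: True; P: False; A: True

B ⊕ P = T ⊕ F = True ✓
B ⊕ Q = T ⊕ T = False ✓
P ⊕ Q ⊕ V = F ⊕ T ⊕ F = True ✓
M ⊕ P = F ⊕ F = False ✓
A ⊕ B ⊕ P = T ⊕ T ⊕ F = False ✓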